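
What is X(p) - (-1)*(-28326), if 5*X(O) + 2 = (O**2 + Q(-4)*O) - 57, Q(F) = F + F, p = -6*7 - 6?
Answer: -139001/5 ≈ -27800.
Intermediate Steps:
p = -48 (p = -42 - 6 = -48)
Q(F) = 2*F
X(O) = -59/5 - 8*O/5 + O**2/5 (X(O) = -2/5 + ((O**2 + (2*(-4))*O) - 57)/5 = -2/5 + ((O**2 - 8*O) - 57)/5 = -2/5 + (-57 + O**2 - 8*O)/5 = -2/5 + (-57/5 - 8*O/5 + O**2/5) = -59/5 - 8*O/5 + O**2/5)
X(p) - (-1)*(-28326) = (-59/5 - 8/5*(-48) + (1/5)*(-48)**2) - (-1)*(-28326) = (-59/5 + 384/5 + (1/5)*2304) - 1*28326 = (-59/5 + 384/5 + 2304/5) - 28326 = 2629/5 - 28326 = -139001/5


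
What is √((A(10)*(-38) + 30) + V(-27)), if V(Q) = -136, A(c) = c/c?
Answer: 12*I ≈ 12.0*I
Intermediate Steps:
A(c) = 1
√((A(10)*(-38) + 30) + V(-27)) = √((1*(-38) + 30) - 136) = √((-38 + 30) - 136) = √(-8 - 136) = √(-144) = 12*I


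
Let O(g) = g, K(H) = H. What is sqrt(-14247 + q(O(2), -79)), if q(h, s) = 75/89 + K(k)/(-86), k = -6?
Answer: 3*I*sqrt(23183020731)/3827 ≈ 119.36*I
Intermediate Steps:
q(h, s) = 3492/3827 (q(h, s) = 75/89 - 6/(-86) = 75*(1/89) - 6*(-1/86) = 75/89 + 3/43 = 3492/3827)
sqrt(-14247 + q(O(2), -79)) = sqrt(-14247 + 3492/3827) = sqrt(-54519777/3827) = 3*I*sqrt(23183020731)/3827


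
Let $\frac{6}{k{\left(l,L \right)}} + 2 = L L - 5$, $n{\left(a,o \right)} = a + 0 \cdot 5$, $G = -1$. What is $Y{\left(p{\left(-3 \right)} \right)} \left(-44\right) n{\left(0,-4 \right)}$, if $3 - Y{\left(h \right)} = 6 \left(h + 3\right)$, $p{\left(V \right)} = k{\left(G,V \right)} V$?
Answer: $0$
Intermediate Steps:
$n{\left(a,o \right)} = a$ ($n{\left(a,o \right)} = a + 0 = a$)
$k{\left(l,L \right)} = \frac{6}{-7 + L^{2}}$ ($k{\left(l,L \right)} = \frac{6}{-2 + \left(L L - 5\right)} = \frac{6}{-2 + \left(L^{2} - 5\right)} = \frac{6}{-2 + \left(-5 + L^{2}\right)} = \frac{6}{-7 + L^{2}}$)
$p{\left(V \right)} = \frac{6 V}{-7 + V^{2}}$ ($p{\left(V \right)} = \frac{6}{-7 + V^{2}} V = \frac{6 V}{-7 + V^{2}}$)
$Y{\left(h \right)} = -15 - 6 h$ ($Y{\left(h \right)} = 3 - 6 \left(h + 3\right) = 3 - 6 \left(3 + h\right) = 3 - \left(18 + 6 h\right) = -15 - 6 h$)
$Y{\left(p{\left(-3 \right)} \right)} \left(-44\right) n{\left(0,-4 \right)} = \left(-15 - 6 \cdot 6 \left(-3\right) \frac{1}{-7 + \left(-3\right)^{2}}\right) \left(-44\right) 0 = \left(-15 - 6 \cdot 6 \left(-3\right) \frac{1}{-7 + 9}\right) \left(-44\right) 0 = \left(-15 - 6 \cdot 6 \left(-3\right) \frac{1}{2}\right) \left(-44\right) 0 = \left(-15 - -54\right) \left(-44\right) 0 = \left(-15 + 54\right) \left(-44\right) 0 = 39 \left(-44\right) 0 = \left(-1716\right) 0 = 0$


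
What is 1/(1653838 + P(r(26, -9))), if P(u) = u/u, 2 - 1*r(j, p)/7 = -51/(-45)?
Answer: 1/1653839 ≈ 6.0465e-7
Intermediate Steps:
r(j, p) = 91/15 (r(j, p) = 14 - (-357)/(-45) = 14 - (-357)*(-1)/45 = 14 - 7*17/15 = 14 - 119/15 = 91/15)
P(u) = 1
1/(1653838 + P(r(26, -9))) = 1/(1653838 + 1) = 1/1653839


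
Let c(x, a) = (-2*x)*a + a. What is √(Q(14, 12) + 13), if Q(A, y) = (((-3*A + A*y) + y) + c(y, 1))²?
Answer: √13238 ≈ 115.06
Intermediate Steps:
c(x, a) = a - 2*a*x (c(x, a) = -2*a*x + a = a - 2*a*x)
Q(A, y) = (1 - y - 3*A + A*y)² (Q(A, y) = (((-3*A + A*y) + y) + 1*(1 - 2*y))² = ((y - 3*A + A*y) + (1 - 2*y))² = (1 - y - 3*A + A*y)²)
√(Q(14, 12) + 13) = √((1 - 1*12 - 3*14 + 14*12)² + 13) = √((1 - 12 - 42 + 168)² + 13) = √(115² + 13) = √(13225 + 13) = √13238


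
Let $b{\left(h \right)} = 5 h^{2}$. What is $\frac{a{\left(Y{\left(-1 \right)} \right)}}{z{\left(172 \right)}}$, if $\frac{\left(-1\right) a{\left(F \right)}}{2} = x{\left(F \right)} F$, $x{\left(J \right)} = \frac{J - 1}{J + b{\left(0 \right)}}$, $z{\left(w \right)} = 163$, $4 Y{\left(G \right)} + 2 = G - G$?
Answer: $\frac{3}{163} \approx 0.018405$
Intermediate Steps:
$Y{\left(G \right)} = - \frac{1}{2}$ ($Y{\left(G \right)} = - \frac{1}{2} + \frac{G - G}{4} = - \frac{1}{2} + \frac{1}{4} \cdot 0 = - \frac{1}{2} + 0 = - \frac{1}{2}$)
$x{\left(J \right)} = \frac{-1 + J}{J}$ ($x{\left(J \right)} = \frac{J - 1}{J + 5 \cdot 0^{2}} = \frac{-1 + J}{J + 5 \cdot 0} = \frac{-1 + J}{J + 0} = \frac{-1 + J}{J}$)
$a{\left(F \right)} = 2 - 2 F$ ($a{\left(F \right)} = - 2 \frac{-1 + F}{F} F = - 2 \left(-1 + F\right) = 2 - 2 F$)
$\frac{a{\left(Y{\left(-1 \right)} \right)}}{z{\left(172 \right)}} = \frac{2 - -1}{163} = \left(2 + 1\right) \frac{1}{163} = 3 \cdot \frac{1}{163} = \frac{3}{163}$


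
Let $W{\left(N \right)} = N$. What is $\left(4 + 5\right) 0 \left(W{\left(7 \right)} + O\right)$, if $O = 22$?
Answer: $0$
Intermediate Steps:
$\left(4 + 5\right) 0 \left(W{\left(7 \right)} + O\right) = \left(4 + 5\right) 0 \left(7 + 22\right) = 9 \cdot 0 \cdot 29 = 0 \cdot 29 = 0$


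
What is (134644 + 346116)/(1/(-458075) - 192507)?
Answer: -110112068500/44091322013 ≈ -2.4974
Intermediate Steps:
(134644 + 346116)/(1/(-458075) - 192507) = 480760/(-1/458075 - 192507) = 480760/(-88182644026/458075) = 480760*(-458075/88182644026) = -110112068500/44091322013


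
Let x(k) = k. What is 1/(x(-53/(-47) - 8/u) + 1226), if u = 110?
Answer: 2585/3171937 ≈ 0.00081496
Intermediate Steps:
1/(x(-53/(-47) - 8/u) + 1226) = 1/((-53/(-47) - 8/110) + 1226) = 1/((-53*(-1/47) - 8*1/110) + 1226) = 1/((53/47 - 4/55) + 1226) = 1/(2727/2585 + 1226) = 1/(3171937/2585) = 2585/3171937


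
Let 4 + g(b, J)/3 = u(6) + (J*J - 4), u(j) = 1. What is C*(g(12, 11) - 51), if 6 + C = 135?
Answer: 37539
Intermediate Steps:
C = 129 (C = -6 + 135 = 129)
g(b, J) = -21 + 3*J**2 (g(b, J) = -12 + 3*(1 + (J*J - 4)) = -12 + 3*(1 + (J**2 - 4)) = -12 + 3*(1 + (-4 + J**2)) = -12 + 3*(-3 + J**2) = -12 + (-9 + 3*J**2) = -21 + 3*J**2)
C*(g(12, 11) - 51) = 129*((-21 + 3*11**2) - 51) = 129*((-21 + 3*121) - 51) = 129*((-21 + 363) - 51) = 129*(342 - 51) = 129*291 = 37539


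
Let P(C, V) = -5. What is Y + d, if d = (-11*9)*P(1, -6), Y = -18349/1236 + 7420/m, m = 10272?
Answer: 42397953/88168 ≈ 480.88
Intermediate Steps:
Y = -1245207/88168 (Y = -18349/1236 + 7420/10272 = -18349*1/1236 + 7420*(1/10272) = -18349/1236 + 1855/2568 = -1245207/88168 ≈ -14.123)
d = 495 (d = -11*9*(-5) = -99*(-5) = 495)
Y + d = -1245207/88168 + 495 = 42397953/88168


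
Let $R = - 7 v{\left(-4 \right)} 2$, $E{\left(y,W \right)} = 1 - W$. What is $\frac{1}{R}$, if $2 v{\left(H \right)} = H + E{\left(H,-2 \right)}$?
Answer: $\frac{1}{7} \approx 0.14286$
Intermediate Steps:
$v{\left(H \right)} = \frac{3}{2} + \frac{H}{2}$ ($v{\left(H \right)} = \frac{H + \left(1 - -2\right)}{2} = \frac{H + \left(1 + 2\right)}{2} = \frac{H + 3}{2} = \frac{3 + H}{2} = \frac{3}{2} + \frac{H}{2}$)
$R = 7$ ($R = - 7 \left(\frac{3}{2} + \frac{1}{2} \left(-4\right)\right) 2 = - 7 \left(\frac{3}{2} - 2\right) 2 = \left(-7\right) \left(- \frac{1}{2}\right) 2 = \frac{7}{2} \cdot 2 = 7$)
$\frac{1}{R} = \frac{1}{7}$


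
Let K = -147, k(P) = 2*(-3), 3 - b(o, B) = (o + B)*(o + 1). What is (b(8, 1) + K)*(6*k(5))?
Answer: 8100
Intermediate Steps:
b(o, B) = 3 - (1 + o)*(B + o) (b(o, B) = 3 - (o + B)*(o + 1) = 3 - (B + o)*(1 + o) = 3 - (1 + o)*(B + o))
k(P) = -6
(b(8, 1) + K)*(6*k(5)) = ((3 - 1*1 - 1*8 - 1*8² - 1*1*8) - 147)*(6*(-6)) = ((3 - 1 - 8 - 1*64 - 8) - 147)*(-36) = ((3 - 1 - 8 - 64 - 8) - 147)*(-36) = (-78 - 147)*(-36) = -225*(-36) = 8100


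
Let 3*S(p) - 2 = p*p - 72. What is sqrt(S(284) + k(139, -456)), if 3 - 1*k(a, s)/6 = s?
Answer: 4*sqrt(1851) ≈ 172.09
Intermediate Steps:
S(p) = -70/3 + p**2/3 (S(p) = 2/3 + (p*p - 72)/3 = 2/3 + (p**2 - 72)/3 = 2/3 + (-72 + p**2)/3 = 2/3 + (-24 + p**2/3) = -70/3 + p**2/3)
k(a, s) = 18 - 6*s
sqrt(S(284) + k(139, -456)) = sqrt((-70/3 + (1/3)*284**2) + (18 - 6*(-456))) = sqrt((-70/3 + (1/3)*80656) + (18 + 2736)) = sqrt((-70/3 + 80656/3) + 2754) = sqrt(26862 + 2754) = sqrt(29616) = 4*sqrt(1851)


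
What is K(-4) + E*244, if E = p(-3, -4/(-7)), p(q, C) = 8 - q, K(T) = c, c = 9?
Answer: 2693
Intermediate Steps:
K(T) = 9
E = 11 (E = 8 - 1*(-3) = 8 + 3 = 11)
K(-4) + E*244 = 9 + 11*244 = 9 + 2684 = 2693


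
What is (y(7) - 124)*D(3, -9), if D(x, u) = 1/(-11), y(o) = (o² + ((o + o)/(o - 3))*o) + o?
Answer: 87/22 ≈ 3.9545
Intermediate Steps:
y(o) = o + o² + 2*o²/(-3 + o) (y(o) = (o² + ((2*o)/(-3 + o))*o) + o = (o² + (2*o/(-3 + o))*o) + o = (o² + 2*o²/(-3 + o)) + o = o + o² + 2*o²/(-3 + o))
D(x, u) = -1/11
(y(7) - 124)*D(3, -9) = (7*(-3 + 7²)/(-3 + 7) - 124)*(-1/11) = (7*(-3 + 49)/4 - 124)*(-1/11) = (7*(¼)*46 - 124)*(-1/11) = (161/2 - 124)*(-1/11) = -87/2*(-1/11) = 87/22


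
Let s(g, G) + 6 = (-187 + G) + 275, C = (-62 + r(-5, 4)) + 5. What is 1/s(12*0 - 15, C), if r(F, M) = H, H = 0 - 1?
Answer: 1/24 ≈ 0.041667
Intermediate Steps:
H = -1
r(F, M) = -1
C = -58 (C = (-62 - 1) + 5 = -63 + 5 = -58)
s(g, G) = 82 + G (s(g, G) = -6 + ((-187 + G) + 275) = -6 + (88 + G) = 82 + G)
1/s(12*0 - 15, C) = 1/(82 - 58) = 1/24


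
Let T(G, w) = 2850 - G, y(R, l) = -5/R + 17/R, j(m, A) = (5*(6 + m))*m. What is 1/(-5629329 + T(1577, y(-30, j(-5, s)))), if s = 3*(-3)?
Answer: -1/5628056 ≈ -1.7768e-7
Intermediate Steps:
s = -9
j(m, A) = m*(30 + 5*m) (j(m, A) = (30 + 5*m)*m = m*(30 + 5*m))
y(R, l) = 12/R
1/(-5629329 + T(1577, y(-30, j(-5, s)))) = 1/(-5629329 + (2850 - 1*1577)) = 1/(-5629329 + (2850 - 1577)) = 1/(-5629329 + 1273) = 1/(-5628056) = -1/5628056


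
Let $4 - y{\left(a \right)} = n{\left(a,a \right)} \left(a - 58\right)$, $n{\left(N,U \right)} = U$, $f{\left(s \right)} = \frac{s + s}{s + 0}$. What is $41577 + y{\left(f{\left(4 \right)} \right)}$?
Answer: $41693$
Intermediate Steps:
$f{\left(s \right)} = 2$ ($f{\left(s \right)} = \frac{2 s}{s} = 2$)
$y{\left(a \right)} = 4 - a \left(-58 + a\right)$ ($y{\left(a \right)} = 4 - a \left(a - 58\right) = 4 - a \left(-58 + a\right)$)
$41577 + y{\left(f{\left(4 \right)} \right)} = 41577 + \left(4 - 2^{2} + 58 \cdot 2\right) = 41577 + \left(4 - 4 + 116\right) = 41577 + 116 = 41693$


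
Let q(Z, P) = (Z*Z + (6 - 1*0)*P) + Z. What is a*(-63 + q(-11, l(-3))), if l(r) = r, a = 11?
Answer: 319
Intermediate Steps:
q(Z, P) = Z + Z**2 + 6*P (q(Z, P) = (Z**2 + (6 + 0)*P) + Z = (Z**2 + 6*P) + Z = Z + Z**2 + 6*P)
a*(-63 + q(-11, l(-3))) = 11*(-63 + (-11 + (-11)**2 + 6*(-3))) = 11*(-63 + (-11 + 121 - 18)) = 11*(-63 + 92) = 11*29 = 319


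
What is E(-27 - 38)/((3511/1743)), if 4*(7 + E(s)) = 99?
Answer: 123753/14044 ≈ 8.8118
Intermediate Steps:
E(s) = 71/4 (E(s) = -7 + (¼)*99 = -7 + 99/4 = 71/4)
E(-27 - 38)/((3511/1743)) = 71/(4*((3511/1743))) = 71/(4*((3511*(1/1743)))) = 71/(4*(3511/1743)) = (71/4)*(1743/3511) = 123753/14044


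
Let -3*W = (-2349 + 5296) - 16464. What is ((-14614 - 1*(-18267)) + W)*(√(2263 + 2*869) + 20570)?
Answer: 503471320/3 + 24476*√4001/3 ≈ 1.6834e+8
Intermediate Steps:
W = 13517/3 (W = -((-2349 + 5296) - 16464)/3 = -(2947 - 16464)/3 = -⅓*(-13517) = 13517/3 ≈ 4505.7)
((-14614 - 1*(-18267)) + W)*(√(2263 + 2*869) + 20570) = ((-14614 - 1*(-18267)) + 13517/3)*(√(2263 + 2*869) + 20570) = ((-14614 + 18267) + 13517/3)*(√(2263 + 1738) + 20570) = (3653 + 13517/3)*(√4001 + 20570) = 24476*(20570 + √4001)/3 = 503471320/3 + 24476*√4001/3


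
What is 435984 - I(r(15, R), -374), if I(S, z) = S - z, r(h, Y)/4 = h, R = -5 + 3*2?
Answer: 435550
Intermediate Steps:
R = 1 (R = -5 + 6 = 1)
r(h, Y) = 4*h
435984 - I(r(15, R), -374) = 435984 - (4*15 - 1*(-374)) = 435984 - (60 + 374) = 435984 - 1*434 = 435984 - 434 = 435550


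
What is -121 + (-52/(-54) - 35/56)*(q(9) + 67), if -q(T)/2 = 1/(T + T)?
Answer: -95639/972 ≈ -98.394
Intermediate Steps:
q(T) = -1/T (q(T) = -2/(T + T) = -2*1/(2*T) = -1/T)
-121 + (-52/(-54) - 35/56)*(q(9) + 67) = -121 + (-52/(-54) - 35/56)*(-1/9 + 67) = -121 + (-52*(-1/54) - 35*1/56)*(-1*⅑ + 67) = -121 + (26/27 - 5/8)*(-⅑ + 67) = -121 + (73/216)*(602/9) = -121 + 21973/972 = -95639/972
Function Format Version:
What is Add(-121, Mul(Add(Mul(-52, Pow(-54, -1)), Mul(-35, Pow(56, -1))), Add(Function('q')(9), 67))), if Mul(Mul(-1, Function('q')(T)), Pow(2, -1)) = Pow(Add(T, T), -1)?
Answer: Rational(-95639, 972) ≈ -98.394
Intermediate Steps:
Function('q')(T) = Mul(-1, Pow(T, -1)) (Function('q')(T) = Mul(-2, Pow(Add(T, T), -1)) = Mul(-2, Pow(Mul(2, T), -1)) = Mul(-2, Mul(Rational(1, 2), Pow(T, -1))) = Mul(-1, Pow(T, -1)))
Add(-121, Mul(Add(Mul(-52, Pow(-54, -1)), Mul(-35, Pow(56, -1))), Add(Function('q')(9), 67))) = Add(-121, Mul(Add(Mul(-52, Pow(-54, -1)), Mul(-35, Pow(56, -1))), Add(Mul(-1, Pow(9, -1)), 67))) = Add(-121, Mul(Add(Mul(-52, Rational(-1, 54)), Mul(-35, Rational(1, 56))), Add(Mul(-1, Rational(1, 9)), 67))) = Add(-121, Mul(Add(Rational(26, 27), Rational(-5, 8)), Add(Rational(-1, 9), 67))) = Add(-121, Mul(Rational(73, 216), Rational(602, 9))) = Add(-121, Rational(21973, 972)) = Rational(-95639, 972)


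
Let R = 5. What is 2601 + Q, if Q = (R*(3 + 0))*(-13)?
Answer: 2406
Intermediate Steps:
Q = -195 (Q = (5*(3 + 0))*(-13) = (5*3)*(-13) = 15*(-13) = -195)
2601 + Q = 2601 - 195 = 2406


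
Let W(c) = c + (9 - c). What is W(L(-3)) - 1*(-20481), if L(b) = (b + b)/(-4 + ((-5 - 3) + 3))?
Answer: 20490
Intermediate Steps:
L(b) = -2*b/9 (L(b) = (2*b)/(-4 + (-8 + 3)) = (2*b)/(-4 - 5) = (2*b)/(-9) = (2*b)*(-⅑) = -2*b/9)
W(c) = 9
W(L(-3)) - 1*(-20481) = 9 - 1*(-20481) = 9 + 20481 = 20490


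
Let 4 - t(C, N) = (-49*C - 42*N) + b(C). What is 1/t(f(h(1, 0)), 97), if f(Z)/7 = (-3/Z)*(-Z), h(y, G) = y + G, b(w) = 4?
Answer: 1/5103 ≈ 0.00019596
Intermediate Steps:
h(y, G) = G + y
f(Z) = 21 (f(Z) = 7*((-3/Z)*(-Z)) = 7*3 = 21)
t(C, N) = 42*N + 49*C (t(C, N) = 4 - ((-49*C - 42*N) + 4) = 4 - (4 - 49*C - 42*N) = 4 + (-4 + 42*N + 49*C) = 42*N + 49*C)
1/t(f(h(1, 0)), 97) = 1/(42*97 + 49*21) = 1/(4074 + 1029) = 1/5103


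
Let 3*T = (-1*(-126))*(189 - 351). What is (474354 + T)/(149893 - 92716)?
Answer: 51950/6353 ≈ 8.1772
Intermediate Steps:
T = -6804 (T = ((-1*(-126))*(189 - 351))/3 = (126*(-162))/3 = (⅓)*(-20412) = -6804)
(474354 + T)/(149893 - 92716) = (474354 - 6804)/(149893 - 92716) = 467550/57177 = 467550*(1/57177) = 51950/6353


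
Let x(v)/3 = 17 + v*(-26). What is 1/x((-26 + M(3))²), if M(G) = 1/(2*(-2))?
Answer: -8/429567 ≈ -1.8623e-5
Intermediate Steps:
M(G) = -¼ (M(G) = 1/(-4) = -¼)
x(v) = 51 - 78*v (x(v) = 3*(17 + v*(-26)) = 3*(17 - 26*v) = 51 - 78*v)
1/x((-26 + M(3))²) = 1/(51 - 78*(-26 - ¼)²) = 1/(51 - 78*(-105/4)²) = 1/(51 - 78*11025/16) = 1/(51 - 429975/8) = 1/(-429567/8) = -8/429567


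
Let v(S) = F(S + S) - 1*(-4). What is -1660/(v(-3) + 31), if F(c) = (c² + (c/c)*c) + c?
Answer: -1660/59 ≈ -28.136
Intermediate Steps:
F(c) = c² + 2*c (F(c) = (c² + 1*c) + c = (c² + c) + c = (c + c²) + c = c² + 2*c)
v(S) = 4 + 2*S*(2 + 2*S) (v(S) = (S + S)*(2 + (S + S)) - 1*(-4) = (2*S)*(2 + 2*S) + 4 = 2*S*(2 + 2*S) + 4 = 4 + 2*S*(2 + 2*S))
-1660/(v(-3) + 31) = -1660/((4 + 4*(-3)*(1 - 3)) + 31) = -1660/((4 + 4*(-3)*(-2)) + 31) = -1660/((4 + 24) + 31) = -1660/(28 + 31) = -1660/59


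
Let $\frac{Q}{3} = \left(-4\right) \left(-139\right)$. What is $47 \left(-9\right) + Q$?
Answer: $1245$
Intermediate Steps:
$Q = 1668$ ($Q = 3 \left(\left(-4\right) \left(-139\right)\right) = 3 \cdot 556 = 1668$)
$47 \left(-9\right) + Q = 47 \left(-9\right) + 1668 = -423 + 1668 = 1245$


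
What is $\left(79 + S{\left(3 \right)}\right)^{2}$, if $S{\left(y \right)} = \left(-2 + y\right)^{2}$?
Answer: $6400$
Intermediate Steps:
$\left(79 + S{\left(3 \right)}\right)^{2} = \left(79 + \left(-2 + 3\right)^{2}\right)^{2} = \left(79 + 1^{2}\right)^{2} = \left(79 + 1\right)^{2} = 80^{2} = 6400$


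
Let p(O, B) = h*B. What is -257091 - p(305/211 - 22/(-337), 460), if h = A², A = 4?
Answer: -264451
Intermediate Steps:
h = 16 (h = 4² = 16)
p(O, B) = 16*B
-257091 - p(305/211 - 22/(-337), 460) = -257091 - 16*460 = -257091 - 1*7360 = -257091 - 7360 = -264451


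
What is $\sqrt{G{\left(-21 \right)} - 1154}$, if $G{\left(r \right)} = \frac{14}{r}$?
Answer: $\frac{2 i \sqrt{2598}}{3} \approx 33.98 i$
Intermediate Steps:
$\sqrt{G{\left(-21 \right)} - 1154} = \sqrt{\frac{14}{-21} - 1154} = \sqrt{14 \left(- \frac{1}{21}\right) - 1154} = \sqrt{- \frac{2}{3} - 1154} = \sqrt{- \frac{3464}{3}} = \frac{2 i \sqrt{2598}}{3}$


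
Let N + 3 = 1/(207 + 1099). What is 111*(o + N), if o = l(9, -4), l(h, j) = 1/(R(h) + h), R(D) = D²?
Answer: -3248822/9795 ≈ -331.68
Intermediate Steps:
N = -3917/1306 (N = -3 + 1/(207 + 1099) = -3 + 1/1306 = -3917/1306 ≈ -2.9992)
l(h, j) = 1/(h + h²) (l(h, j) = 1/(h² + h) = 1/(h + h²))
o = 1/90 (o = 1/(9*(1 + 9)) = (⅑)/10 = (⅑)*(⅒) = 1/90 ≈ 0.011111)
111*(o + N) = 111*(1/90 - 3917/1306) = 111*(-87806/29385) = -3248822/9795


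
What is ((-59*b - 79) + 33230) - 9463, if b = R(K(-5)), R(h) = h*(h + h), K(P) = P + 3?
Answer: 23216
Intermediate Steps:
K(P) = 3 + P
R(h) = 2*h**2 (R(h) = h*(2*h) = 2*h**2)
b = 8 (b = 2*(3 - 5)**2 = 2*(-2)**2 = 2*4 = 8)
((-59*b - 79) + 33230) - 9463 = ((-59*8 - 79) + 33230) - 9463 = ((-472 - 79) + 33230) - 9463 = (-551 + 33230) - 9463 = 32679 - 9463 = 23216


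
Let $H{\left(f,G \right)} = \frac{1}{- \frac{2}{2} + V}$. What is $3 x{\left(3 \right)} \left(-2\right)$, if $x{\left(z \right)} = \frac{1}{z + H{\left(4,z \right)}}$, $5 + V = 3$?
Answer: $- \frac{9}{4} \approx -2.25$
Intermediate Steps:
$V = -2$ ($V = -5 + 3 = -2$)
$H{\left(f,G \right)} = - \frac{1}{3}$ ($H{\left(f,G \right)} = \frac{1}{- \frac{2}{2} - 2} = \frac{1}{\left(-2\right) \frac{1}{2} - 2} = \frac{1}{-1 - 2} = \frac{1}{-3} = - \frac{1}{3}$)
$x{\left(z \right)} = \frac{1}{- \frac{1}{3} + z}$ ($x{\left(z \right)} = \frac{1}{z - \frac{1}{3}} = \frac{1}{- \frac{1}{3} + z}$)
$3 x{\left(3 \right)} \left(-2\right) = 3 \frac{3}{-1 + 3 \cdot 3} \left(-2\right) = 3 \frac{3}{-1 + 9} \left(-2\right) = 3 \cdot \frac{3}{8} \left(-2\right) = \frac{9}{8} \left(-2\right) = - \frac{9}{4}$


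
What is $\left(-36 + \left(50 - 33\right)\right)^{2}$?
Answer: $361$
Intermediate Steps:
$\left(-36 + \left(50 - 33\right)\right)^{2} = \left(-36 + 17\right)^{2} = \left(-19\right)^{2} = 361$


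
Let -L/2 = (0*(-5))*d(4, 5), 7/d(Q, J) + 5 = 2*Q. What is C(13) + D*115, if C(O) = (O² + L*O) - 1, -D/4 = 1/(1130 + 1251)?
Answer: 399548/2381 ≈ 167.81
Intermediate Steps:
D = -4/2381 (D = -4/(1130 + 1251) = -4/2381 ≈ -0.0016800)
d(Q, J) = 7/(-5 + 2*Q)
L = 0 (L = -2*0*(-5)*7/(-5 + 2*4) = -0*7/(-5 + 8) = -0*7/3 = -2*0 = 0)
C(O) = -1 + O² (C(O) = (O² + 0*O) - 1 = (O² + 0) - 1 = O² - 1 = -1 + O²)
C(13) + D*115 = (-1 + 13²) - 4/2381*115 = (-1 + 169) - 460/2381 = 168 - 460/2381 = 399548/2381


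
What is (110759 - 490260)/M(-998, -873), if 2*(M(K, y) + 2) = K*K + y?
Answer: -759002/995127 ≈ -0.76272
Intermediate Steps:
M(K, y) = -2 + y/2 + K**2/2 (M(K, y) = -2 + (K*K + y)/2 = -2 + (K**2 + y)/2 = -2 + (y + K**2)/2 = -2 + (y/2 + K**2/2) = -2 + y/2 + K**2/2)
(110759 - 490260)/M(-998, -873) = (110759 - 490260)/(-2 + (1/2)*(-873) + (1/2)*(-998)**2) = -379501/(-2 - 873/2 + (1/2)*996004) = -379501/(-2 - 873/2 + 498002) = -379501/995127/2 = -379501*2/995127 = -759002/995127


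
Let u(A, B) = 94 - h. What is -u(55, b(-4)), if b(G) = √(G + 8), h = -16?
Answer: -110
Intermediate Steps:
b(G) = √(8 + G)
u(A, B) = 110 (u(A, B) = 94 - 1*(-16) = 94 + 16 = 110)
-u(55, b(-4)) = -1*110 = -110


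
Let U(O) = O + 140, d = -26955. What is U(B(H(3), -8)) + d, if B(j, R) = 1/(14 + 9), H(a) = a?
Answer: -616744/23 ≈ -26815.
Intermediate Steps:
B(j, R) = 1/23
U(O) = 140 + O
U(B(H(3), -8)) + d = (140 + 1/23) - 26955 = 3221/23 - 26955 = -616744/23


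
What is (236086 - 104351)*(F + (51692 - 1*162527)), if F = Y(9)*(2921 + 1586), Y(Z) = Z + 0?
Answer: -9257281920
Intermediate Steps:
Y(Z) = Z
F = 40563 (F = 9*(2921 + 1586) = 9*4507 = 40563)
(236086 - 104351)*(F + (51692 - 1*162527)) = (236086 - 104351)*(40563 + (51692 - 1*162527)) = 131735*(40563 + (51692 - 162527)) = 131735*(40563 - 110835) = 131735*(-70272) = -9257281920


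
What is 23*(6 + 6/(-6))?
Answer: 115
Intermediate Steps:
23*(6 + 6/(-6)) = 23*(6 + 6*(-⅙)) = 23*(6 - 1) = 23*5 = 115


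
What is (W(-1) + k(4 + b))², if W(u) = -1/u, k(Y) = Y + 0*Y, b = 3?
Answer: 64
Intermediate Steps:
k(Y) = Y (k(Y) = Y + 0 = Y)
(W(-1) + k(4 + b))² = (-1/(-1) + (4 + 3))² = (-1*(-1) + 7)² = (1 + 7)² = 8² = 64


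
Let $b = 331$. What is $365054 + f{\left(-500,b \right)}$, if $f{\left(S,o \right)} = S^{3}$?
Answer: $-124634946$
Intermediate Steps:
$365054 + f{\left(-500,b \right)} = 365054 + \left(-500\right)^{3} = 365054 - 125000000 = -124634946$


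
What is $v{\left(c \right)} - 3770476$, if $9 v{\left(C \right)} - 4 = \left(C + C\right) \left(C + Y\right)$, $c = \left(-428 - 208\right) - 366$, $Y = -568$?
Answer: $- \frac{30788000}{9} \approx -3.4209 \cdot 10^{6}$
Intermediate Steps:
$c = -1002$ ($c = -636 - 366 = -1002$)
$v{\left(C \right)} = \frac{4}{9} + \frac{2 C \left(-568 + C\right)}{9}$ ($v{\left(C \right)} = \frac{4}{9} + \frac{\left(C + C\right) \left(C - 568\right)}{9} = \frac{4}{9} + \frac{2 C \left(-568 + C\right)}{9}$)
$v{\left(c \right)} - 3770476 = \left(\frac{4}{9} - - \frac{379424}{3} + \frac{2 \left(-1002\right)^{2}}{9}\right) - 3770476 = \left(\frac{4}{9} + \frac{379424}{3} + \frac{2}{9} \cdot 1004004\right) - 3770476 = \left(\frac{4}{9} + \frac{379424}{3} + 223112\right) - 3770476 = \frac{3146284}{9} - 3770476 = - \frac{30788000}{9}$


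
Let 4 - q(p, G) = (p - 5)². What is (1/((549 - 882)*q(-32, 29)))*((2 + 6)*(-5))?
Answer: -8/90909 ≈ -8.8000e-5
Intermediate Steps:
q(p, G) = 4 - (-5 + p)² (q(p, G) = 4 - (p - 5)² = 4 - (-5 + p)²)
(1/((549 - 882)*q(-32, 29)))*((2 + 6)*(-5)) = (1/((549 - 882)*(4 - (-5 - 32)²)))*((2 + 6)*(-5)) = (1/((-333)*(4 - 1*(-37)²)))*(8*(-5)) = -1/(333*(4 - 1*1369))*(-40) = -1/(333*(4 - 1369))*(-40) = -1/333/(-1365)*(-40) = -1/333*(-1/1365)*(-40) = (1/454545)*(-40) = -8/90909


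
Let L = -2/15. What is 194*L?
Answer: -388/15 ≈ -25.867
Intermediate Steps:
L = -2/15 (L = -2*1/15 = -2/15 ≈ -0.13333)
194*L = 194*(-2/15) = -388/15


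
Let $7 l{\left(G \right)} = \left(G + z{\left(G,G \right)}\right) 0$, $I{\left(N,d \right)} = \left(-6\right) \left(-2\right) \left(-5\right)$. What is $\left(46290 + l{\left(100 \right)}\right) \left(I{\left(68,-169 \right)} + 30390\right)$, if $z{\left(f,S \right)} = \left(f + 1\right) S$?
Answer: $1403975700$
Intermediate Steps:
$z{\left(f,S \right)} = S \left(1 + f\right)$ ($z{\left(f,S \right)} = \left(1 + f\right) S = S \left(1 + f\right)$)
$I{\left(N,d \right)} = -60$ ($I{\left(N,d \right)} = 12 \left(-5\right) = -60$)
$l{\left(G \right)} = 0$ ($l{\left(G \right)} = \frac{\left(G + G \left(1 + G\right)\right) 0}{7} = \frac{1}{7} \cdot 0 = 0$)
$\left(46290 + l{\left(100 \right)}\right) \left(I{\left(68,-169 \right)} + 30390\right) = \left(46290 + 0\right) \left(-60 + 30390\right) = 46290 \cdot 30330 = 1403975700$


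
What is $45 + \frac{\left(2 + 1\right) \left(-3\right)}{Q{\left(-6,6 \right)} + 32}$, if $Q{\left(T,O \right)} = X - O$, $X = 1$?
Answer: $\frac{134}{3} \approx 44.667$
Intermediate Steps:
$Q{\left(T,O \right)} = 1 - O$
$45 + \frac{\left(2 + 1\right) \left(-3\right)}{Q{\left(-6,6 \right)} + 32} = 45 + \frac{\left(2 + 1\right) \left(-3\right)}{\left(1 - 6\right) + 32} = 45 + \frac{3 \left(-3\right)}{\left(1 - 6\right) + 32} = 45 + \frac{1}{-5 + 32} \left(-9\right) = 45 + \frac{1}{27} \left(-9\right) = 45 - \frac{1}{3} = \frac{134}{3}$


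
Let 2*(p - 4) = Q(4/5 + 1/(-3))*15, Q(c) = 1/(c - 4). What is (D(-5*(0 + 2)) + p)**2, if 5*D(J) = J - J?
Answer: 39601/11236 ≈ 3.5245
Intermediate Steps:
Q(c) = 1/(-4 + c)
D(J) = 0 (D(J) = (J - J)/5 = (1/5)*0 = 0)
p = 199/106 (p = 4 + (15/(-4 + (4/5 + 1/(-3))))/2 = 4 + (15/(-4 + (4*(1/5) + 1*(-1/3))))/2 = 4 + (15/(-4 + (4/5 - 1/3)))/2 = 4 + (15/(-4 + 7/15))/2 = 4 + (15/(-53/15))/2 = 4 + (-15/53*15)/2 = 4 + (1/2)*(-225/53) = 4 - 225/106 = 199/106 ≈ 1.8774)
(D(-5*(0 + 2)) + p)**2 = (0 + 199/106)**2 = (199/106)**2 = 39601/11236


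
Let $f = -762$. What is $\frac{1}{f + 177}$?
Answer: $- \frac{1}{585} \approx -0.0017094$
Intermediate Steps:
$\frac{1}{f + 177} = \frac{1}{-762 + 177} = \frac{1}{-585} = - \frac{1}{585}$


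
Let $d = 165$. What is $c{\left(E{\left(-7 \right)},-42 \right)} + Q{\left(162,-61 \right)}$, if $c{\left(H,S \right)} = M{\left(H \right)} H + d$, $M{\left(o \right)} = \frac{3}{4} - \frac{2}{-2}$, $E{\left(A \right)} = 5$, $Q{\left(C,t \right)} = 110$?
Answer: $\frac{1135}{4} \approx 283.75$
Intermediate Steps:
$M{\left(o \right)} = \frac{7}{4}$ ($M{\left(o \right)} = 3 \cdot \frac{1}{4} - -1 = \frac{3}{4} + 1 = \frac{7}{4}$)
$c{\left(H,S \right)} = 165 + \frac{7 H}{4}$ ($c{\left(H,S \right)} = \frac{7 H}{4} + 165 = 165 + \frac{7 H}{4}$)
$c{\left(E{\left(-7 \right)},-42 \right)} + Q{\left(162,-61 \right)} = \left(165 + \frac{7}{4} \cdot 5\right) + 110 = \left(165 + \frac{35}{4}\right) + 110 = \frac{695}{4} + 110 = \frac{1135}{4}$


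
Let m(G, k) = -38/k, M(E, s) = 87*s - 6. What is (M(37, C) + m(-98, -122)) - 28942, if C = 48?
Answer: -1511073/61 ≈ -24772.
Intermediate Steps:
M(E, s) = -6 + 87*s
(M(37, C) + m(-98, -122)) - 28942 = ((-6 + 87*48) - 38/(-122)) - 28942 = ((-6 + 4176) - 38*(-1/122)) - 28942 = (4170 + 19/61) - 28942 = 254389/61 - 28942 = -1511073/61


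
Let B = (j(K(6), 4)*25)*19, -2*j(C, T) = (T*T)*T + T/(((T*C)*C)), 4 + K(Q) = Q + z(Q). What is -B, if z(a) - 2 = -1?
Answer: 274075/18 ≈ 15226.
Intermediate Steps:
z(a) = 1 (z(a) = 2 - 1 = 1)
K(Q) = -3 + Q (K(Q) = -4 + (Q + 1) = -4 + (1 + Q) = -3 + Q)
j(C, T) = -1/(2*C²) - T³/2 (j(C, T) = -((T*T)*T + T/(((T*C)*C)))/2 = -(T²*T + T/(((C*T)*C)))/2 = -(T³ + T/((T*C²)))/2 = -(T³ + T*(1/(C²*T)))/2 = -(T³ + C⁻²)/2 = -(C⁻² + T³)/2 = -1/(2*C²) - T³/2)
B = -274075/18 (B = ((-1/(2*(-3 + 6)²) - ½*4³)*25)*19 = ((-½/3² - ½*64)*25)*19 = ((-½*⅑ - 32)*25)*19 = ((-1/18 - 32)*25)*19 = -577/18*25*19 = -14425/18*19 = -274075/18 ≈ -15226.)
-B = -1*(-274075/18) = 274075/18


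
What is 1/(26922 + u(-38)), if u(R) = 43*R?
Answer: 1/25288 ≈ 3.9544e-5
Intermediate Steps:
1/(26922 + u(-38)) = 1/(26922 + 43*(-38)) = 1/(26922 - 1634) = 1/25288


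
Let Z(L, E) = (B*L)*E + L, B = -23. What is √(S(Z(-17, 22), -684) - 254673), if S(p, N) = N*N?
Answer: 3*√23687 ≈ 461.72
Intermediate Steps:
Z(L, E) = L - 23*E*L (Z(L, E) = (-23*L)*E + L = -23*E*L + L = L - 23*E*L)
S(p, N) = N²
√(S(Z(-17, 22), -684) - 254673) = √((-684)² - 254673) = √(467856 - 254673) = √213183 = 3*√23687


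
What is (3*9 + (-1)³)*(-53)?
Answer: -1378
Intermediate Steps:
(3*9 + (-1)³)*(-53) = (27 - 1)*(-53) = 26*(-53) = -1378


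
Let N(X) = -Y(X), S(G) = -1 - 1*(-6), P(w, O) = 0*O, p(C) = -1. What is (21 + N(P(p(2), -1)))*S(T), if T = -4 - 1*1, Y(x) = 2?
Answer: 95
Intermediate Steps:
P(w, O) = 0
T = -5 (T = -4 - 1 = -5)
S(G) = 5 (S(G) = -1 + 6 = 5)
N(X) = -2 (N(X) = -1*2 = -2)
(21 + N(P(p(2), -1)))*S(T) = (21 - 2)*5 = 19*5 = 95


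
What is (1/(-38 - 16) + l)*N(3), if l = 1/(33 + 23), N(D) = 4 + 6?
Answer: -5/756 ≈ -0.0066138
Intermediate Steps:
N(D) = 10
l = 1/56 ≈ 0.017857
(1/(-38 - 16) + l)*N(3) = (1/(-38 - 16) + 1/56)*10 = (1/(-54) + 1/56)*10 = (-1/54 + 1/56)*10 = -1/1512*10 = -5/756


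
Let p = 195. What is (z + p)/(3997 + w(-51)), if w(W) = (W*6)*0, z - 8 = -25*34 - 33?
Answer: -680/3997 ≈ -0.17013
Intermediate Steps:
z = -875 (z = 8 + (-25*34 - 33) = 8 + (-850 - 33) = 8 - 883 = -875)
w(W) = 0 (w(W) = (6*W)*0 = 0)
(z + p)/(3997 + w(-51)) = (-875 + 195)/(3997 + 0) = -680/3997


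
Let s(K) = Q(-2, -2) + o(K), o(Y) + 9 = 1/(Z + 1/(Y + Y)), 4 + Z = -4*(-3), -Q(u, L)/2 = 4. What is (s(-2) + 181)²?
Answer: 25887744/961 ≈ 26938.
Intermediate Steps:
Q(u, L) = -8 (Q(u, L) = -2*4 = -8)
Z = 8 (Z = -4 - 4*(-3) = -4 + 12 = 8)
o(Y) = -9 + 1/(8 + 1/(2*Y)) (o(Y) = -9 + 1/(8 + 1/(Y + Y)) = -9 + 1/(8 + 1/(2*Y)))
s(K) = -8 + (-9 - 142*K)/(1 + 16*K)
(s(-2) + 181)² = ((-17 - 270*(-2))/(1 + 16*(-2)) + 181)² = ((-17 + 540)/(1 - 32) + 181)² = (523/(-31) + 181)² = (-1/31*523 + 181)² = (-523/31 + 181)² = (5088/31)² = 25887744/961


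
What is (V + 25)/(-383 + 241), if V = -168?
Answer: 143/142 ≈ 1.0070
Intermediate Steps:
(V + 25)/(-383 + 241) = (-168 + 25)/(-383 + 241) = -143/(-142) = -143*(-1/142) = 143/142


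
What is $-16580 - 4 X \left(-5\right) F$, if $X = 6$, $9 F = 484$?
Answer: $- \frac{30380}{3} \approx -10127.0$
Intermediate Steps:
$F = \frac{484}{9}$ ($F = \frac{1}{9} \cdot 484 = \frac{484}{9} \approx 53.778$)
$-16580 - 4 X \left(-5\right) F = -16580 - 4 \cdot 6 \left(-5\right) \frac{484}{9} = -16580 - 24 \left(-5\right) \frac{484}{9} = -16580 - \left(-120\right) \frac{484}{9} = -16580 - - \frac{19360}{3} = -16580 + \frac{19360}{3} = - \frac{30380}{3}$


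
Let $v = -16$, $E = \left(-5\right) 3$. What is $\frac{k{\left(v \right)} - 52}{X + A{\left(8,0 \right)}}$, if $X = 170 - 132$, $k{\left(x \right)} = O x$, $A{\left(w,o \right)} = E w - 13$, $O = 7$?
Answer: $\frac{164}{95} \approx 1.7263$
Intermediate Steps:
$E = -15$
$A{\left(w,o \right)} = -13 - 15 w$ ($A{\left(w,o \right)} = - 15 w - 13 = -13 - 15 w$)
$k{\left(x \right)} = 7 x$
$X = 38$ ($X = 170 - 132 = 38$)
$\frac{k{\left(v \right)} - 52}{X + A{\left(8,0 \right)}} = \frac{7 \left(-16\right) - 52}{38 - 133} = \frac{-112 - 52}{38 - 133} = - \frac{164}{38 - 133} = - \frac{164}{-95} = \left(-164\right) \left(- \frac{1}{95}\right) = \frac{164}{95}$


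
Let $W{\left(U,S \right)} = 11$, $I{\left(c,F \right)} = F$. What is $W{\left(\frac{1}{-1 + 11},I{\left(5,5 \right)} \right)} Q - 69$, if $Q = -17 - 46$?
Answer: $-762$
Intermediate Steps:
$Q = -63$ ($Q = -17 - 46 = -63$)
$W{\left(\frac{1}{-1 + 11},I{\left(5,5 \right)} \right)} Q - 69 = 11 \left(-63\right) - 69 = -693 - 69 = -762$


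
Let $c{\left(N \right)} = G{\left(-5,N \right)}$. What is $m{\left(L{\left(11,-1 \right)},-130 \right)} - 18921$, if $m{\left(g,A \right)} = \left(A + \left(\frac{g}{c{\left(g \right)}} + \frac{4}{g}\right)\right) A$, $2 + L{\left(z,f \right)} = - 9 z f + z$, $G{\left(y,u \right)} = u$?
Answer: $- \frac{58207}{27} \approx -2155.8$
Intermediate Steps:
$c{\left(N \right)} = N$
$L{\left(z,f \right)} = -2 + z - 9 f z$ ($L{\left(z,f \right)} = -2 + \left(- 9 z f + z\right) = -2 - \left(- z + 9 f z\right) = -2 + z - 9 f z$)
$m{\left(g,A \right)} = A \left(1 + A + \frac{4}{g}\right)$ ($m{\left(g,A \right)} = \left(A + \left(\frac{g}{g} + \frac{4}{g}\right)\right) A = \left(A + \left(1 + \frac{4}{g}\right)\right) A = \left(1 + A + \frac{4}{g}\right) A = A \left(1 + A + \frac{4}{g}\right)$)
$m{\left(L{\left(11,-1 \right)},-130 \right)} - 18921 = - \frac{130 \left(4 + \left(-2 + 11 - \left(-9\right) 11\right) \left(1 - 130\right)\right)}{-2 + 11 - \left(-9\right) 11} - 18921 = - \frac{130 \left(4 + \left(-2 + 11 + 99\right) \left(-129\right)\right)}{-2 + 11 + 99} - 18921 = - \frac{130 \left(4 + 108 \left(-129\right)\right)}{108} - 18921 = \left(-130\right) \frac{1}{108} \left(4 - 13932\right) - 18921 = \left(-130\right) \frac{1}{108} \left(-13928\right) - 18921 = \frac{452660}{27} - 18921 = - \frac{58207}{27}$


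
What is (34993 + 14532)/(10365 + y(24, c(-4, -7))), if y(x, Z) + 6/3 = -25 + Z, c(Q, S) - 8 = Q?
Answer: 49525/10342 ≈ 4.7887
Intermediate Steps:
c(Q, S) = 8 + Q
y(x, Z) = -27 + Z (y(x, Z) = -2 + (-25 + Z) = -27 + Z)
(34993 + 14532)/(10365 + y(24, c(-4, -7))) = (34993 + 14532)/(10365 + (-27 + (8 - 4))) = 49525/(10365 + (-27 + 4)) = 49525/(10365 - 23) = 49525/10342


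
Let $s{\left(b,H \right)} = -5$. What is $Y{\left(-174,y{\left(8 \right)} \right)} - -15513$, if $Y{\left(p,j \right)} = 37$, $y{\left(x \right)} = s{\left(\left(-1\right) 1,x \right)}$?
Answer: $15550$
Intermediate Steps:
$y{\left(x \right)} = -5$
$Y{\left(-174,y{\left(8 \right)} \right)} - -15513 = 37 - -15513 = 37 + 15513 = 15550$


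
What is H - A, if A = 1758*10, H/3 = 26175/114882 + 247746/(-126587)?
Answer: -85244595062487/4847522578 ≈ -17585.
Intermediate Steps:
H = -25148141247/4847522578 (H = 3*(26175/114882 + 247746/(-126587)) = 3*(26175*(1/114882) + 247746*(-1/126587)) = 3*(8725/38294 - 247746/126587) = 3*(-8382713749/4847522578) = -25148141247/4847522578 ≈ -5.1878)
A = 17580
H - A = -25148141247/4847522578 - 1*17580 = -25148141247/4847522578 - 17580 = -85244595062487/4847522578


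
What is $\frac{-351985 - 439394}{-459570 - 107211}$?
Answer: $\frac{263793}{188927} \approx 1.3963$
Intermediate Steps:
$\frac{-351985 - 439394}{-459570 - 107211} = - \frac{791379}{-566781} = \left(-791379\right) \left(- \frac{1}{566781}\right) = \frac{263793}{188927}$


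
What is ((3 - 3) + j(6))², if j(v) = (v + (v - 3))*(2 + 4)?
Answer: 2916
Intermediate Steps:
j(v) = -18 + 12*v (j(v) = (v + (-3 + v))*6 = (-3 + 2*v)*6 = -18 + 12*v)
((3 - 3) + j(6))² = ((3 - 3) + (-18 + 12*6))² = (0 + (-18 + 72))² = (0 + 54)² = 54² = 2916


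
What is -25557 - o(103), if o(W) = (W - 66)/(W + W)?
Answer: -5264779/206 ≈ -25557.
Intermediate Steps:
o(W) = (-66 + W)/(2*W) (o(W) = (-66 + W)/((2*W)) = (-66 + W)*(1/(2*W)) = (-66 + W)/(2*W))
-25557 - o(103) = -25557 - (-66 + 103)/(2*103) = -25557 - 37/(2*103) = -25557 - 1*37/206 = -25557 - 37/206 = -5264779/206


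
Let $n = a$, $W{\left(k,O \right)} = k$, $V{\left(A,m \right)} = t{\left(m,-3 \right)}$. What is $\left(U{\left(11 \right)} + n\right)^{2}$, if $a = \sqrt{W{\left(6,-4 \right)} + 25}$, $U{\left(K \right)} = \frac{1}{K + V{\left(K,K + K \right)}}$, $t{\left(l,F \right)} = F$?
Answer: $\frac{1985}{64} + \frac{\sqrt{31}}{4} \approx 32.408$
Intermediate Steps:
$V{\left(A,m \right)} = -3$
$U{\left(K \right)} = \frac{1}{-3 + K}$ ($U{\left(K \right)} = \frac{1}{K - 3} = \frac{1}{-3 + K}$)
$a = \sqrt{31}$ ($a = \sqrt{6 + 25} = \sqrt{31} \approx 5.5678$)
$n = \sqrt{31} \approx 5.5678$
$\left(U{\left(11 \right)} + n\right)^{2} = \left(\frac{1}{-3 + 11} + \sqrt{31}\right)^{2} = \left(\frac{1}{8} + \sqrt{31}\right)^{2}$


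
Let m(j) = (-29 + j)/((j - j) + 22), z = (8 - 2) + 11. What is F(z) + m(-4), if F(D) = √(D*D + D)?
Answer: -3/2 + 3*√34 ≈ 15.993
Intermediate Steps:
z = 17 (z = 6 + 11 = 17)
F(D) = √(D + D²) (F(D) = √(D² + D) = √(D + D²))
m(j) = -29/22 + j/22 (m(j) = (-29 + j)/(0 + 22) = (-29 + j)/22 = (-29 + j)*(1/22) = -29/22 + j/22)
F(z) + m(-4) = √(17*(1 + 17)) + (-29/22 + (1/22)*(-4)) = √(17*18) + (-29/22 - 2/11) = √306 - 3/2 = 3*√34 - 3/2 = -3/2 + 3*√34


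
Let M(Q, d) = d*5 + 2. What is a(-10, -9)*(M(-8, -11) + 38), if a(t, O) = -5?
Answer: 75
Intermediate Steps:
M(Q, d) = 2 + 5*d (M(Q, d) = 5*d + 2 = 2 + 5*d)
a(-10, -9)*(M(-8, -11) + 38) = -5*((2 + 5*(-11)) + 38) = -5*((2 - 55) + 38) = -5*(-53 + 38) = -5*(-15) = 75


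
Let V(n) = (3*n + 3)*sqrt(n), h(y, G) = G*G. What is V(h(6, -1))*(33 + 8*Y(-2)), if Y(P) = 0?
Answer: 198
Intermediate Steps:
h(y, G) = G**2
V(n) = sqrt(n)*(3 + 3*n) (V(n) = (3 + 3*n)*sqrt(n) = sqrt(n)*(3 + 3*n))
V(h(6, -1))*(33 + 8*Y(-2)) = (3*sqrt((-1)**2)*(1 + (-1)**2))*(33 + 8*0) = (3*sqrt(1)*(1 + 1))*(33 + 0) = (3*1*2)*33 = 6*33 = 198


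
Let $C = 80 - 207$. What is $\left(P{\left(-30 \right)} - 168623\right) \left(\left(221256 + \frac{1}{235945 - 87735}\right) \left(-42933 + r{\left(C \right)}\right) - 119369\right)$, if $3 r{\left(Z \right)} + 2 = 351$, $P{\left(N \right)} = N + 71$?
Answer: $\frac{23670208963717487048}{14821} \approx 1.5971 \cdot 10^{15}$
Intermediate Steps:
$P{\left(N \right)} = 71 + N$
$C = -127$
$r{\left(Z \right)} = \frac{349}{3}$ ($r{\left(Z \right)} = - \frac{2}{3} + \frac{1}{3} \cdot 351 = - \frac{2}{3} + 117 = \frac{349}{3}$)
$\left(P{\left(-30 \right)} - 168623\right) \left(\left(221256 + \frac{1}{235945 - 87735}\right) \left(-42933 + r{\left(C \right)}\right) - 119369\right) = \left(\left(71 - 30\right) - 168623\right) \left(\left(221256 + \frac{1}{235945 - 87735}\right) \left(-42933 + \frac{349}{3}\right) - 119369\right) = \left(41 - 168623\right) \left(\left(221256 + \frac{1}{148210}\right) \left(- \frac{128450}{3}\right) - 119369\right) = - 168582 \left(\left(221256 + \frac{1}{148210}\right) \left(- \frac{128450}{3}\right) - 119369\right) = - 168582 \left(\frac{32792351761}{148210} \left(- \frac{128450}{3}\right) - 119369\right) = - 168582 \left(- \frac{421217758370045}{44463} - 119369\right) = \left(-168582\right) \left(- \frac{421223065873892}{44463}\right) = \frac{23670208963717487048}{14821}$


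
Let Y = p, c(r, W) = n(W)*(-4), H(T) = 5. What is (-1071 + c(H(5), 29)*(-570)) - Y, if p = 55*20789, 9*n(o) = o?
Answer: -3411358/3 ≈ -1.1371e+6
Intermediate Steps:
n(o) = o/9
c(r, W) = -4*W/9 (c(r, W) = (W/9)*(-4) = -4*W/9)
p = 1143395
Y = 1143395
(-1071 + c(H(5), 29)*(-570)) - Y = (-1071 - 4/9*29*(-570)) - 1*1143395 = (-1071 - 116/9*(-570)) - 1143395 = (-1071 + 22040/3) - 1143395 = 18827/3 - 1143395 = -3411358/3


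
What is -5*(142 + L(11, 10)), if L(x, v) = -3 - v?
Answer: -645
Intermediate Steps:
-5*(142 + L(11, 10)) = -5*(142 + (-3 - 1*10)) = -5*(142 + (-3 - 10)) = -5*(142 - 13) = -5*129 = -645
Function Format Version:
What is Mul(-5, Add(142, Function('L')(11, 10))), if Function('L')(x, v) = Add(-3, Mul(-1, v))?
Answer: -645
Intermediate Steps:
Mul(-5, Add(142, Function('L')(11, 10))) = Mul(-5, Add(142, Add(-3, Mul(-1, 10)))) = Mul(-5, Add(142, Add(-3, -10))) = Mul(-5, Add(142, -13)) = Mul(-5, 129) = -645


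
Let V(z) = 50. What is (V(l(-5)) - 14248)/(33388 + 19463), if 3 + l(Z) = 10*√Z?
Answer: -14198/52851 ≈ -0.26864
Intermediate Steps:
l(Z) = -3 + 10*√Z
(V(l(-5)) - 14248)/(33388 + 19463) = (50 - 14248)/(33388 + 19463) = -14198/52851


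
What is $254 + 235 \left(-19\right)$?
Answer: $-4211$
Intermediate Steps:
$254 + 235 \left(-19\right) = 254 - 4465 = -4211$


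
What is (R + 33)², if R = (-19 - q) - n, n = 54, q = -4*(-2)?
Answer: 2304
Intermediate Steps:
q = 8
R = -81 (R = (-19 - 1*8) - 1*54 = (-19 - 8) - 54 = -27 - 54 = -81)
(R + 33)² = (-81 + 33)² = (-48)² = 2304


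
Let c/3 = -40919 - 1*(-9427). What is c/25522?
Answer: -47238/12761 ≈ -3.7017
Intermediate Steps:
c = -94476 (c = 3*(-40919 - 1*(-9427)) = 3*(-40919 + 9427) = 3*(-31492) = -94476)
c/25522 = -94476/25522 = -94476*1/25522 = -47238/12761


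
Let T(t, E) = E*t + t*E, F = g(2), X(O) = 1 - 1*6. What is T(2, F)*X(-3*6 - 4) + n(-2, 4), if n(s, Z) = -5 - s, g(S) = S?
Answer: -43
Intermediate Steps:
X(O) = -5 (X(O) = 1 - 6 = -5)
F = 2
T(t, E) = 2*E*t (T(t, E) = E*t + E*t = 2*E*t)
T(2, F)*X(-3*6 - 4) + n(-2, 4) = (2*2*2)*(-5) + (-5 - 1*(-2)) = 8*(-5) + (-5 + 2) = -40 - 3 = -43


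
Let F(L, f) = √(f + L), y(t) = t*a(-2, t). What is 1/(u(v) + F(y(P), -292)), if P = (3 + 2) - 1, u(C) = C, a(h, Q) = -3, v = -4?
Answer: -1/80 - I*√19/80 ≈ -0.0125 - 0.054486*I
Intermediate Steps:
P = 4 (P = 5 - 1 = 4)
y(t) = -3*t (y(t) = t*(-3) = -3*t)
F(L, f) = √(L + f)
1/(u(v) + F(y(P), -292)) = 1/(-4 + √(-3*4 - 292)) = 1/(-4 + √(-12 - 292)) = 1/(-4 + √(-304)) = 1/(-4 + 4*I*√19)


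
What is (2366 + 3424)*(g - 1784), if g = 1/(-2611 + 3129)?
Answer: -2675301345/259 ≈ -1.0329e+7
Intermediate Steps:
g = 1/518 ≈ 0.0019305
(2366 + 3424)*(g - 1784) = (2366 + 3424)*(1/518 - 1784) = 5790*(-924111/518) = -2675301345/259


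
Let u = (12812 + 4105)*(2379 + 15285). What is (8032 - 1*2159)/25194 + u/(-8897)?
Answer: -7528466394191/224151018 ≈ -33587.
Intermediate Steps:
u = 298821888 (u = 16917*17664 = 298821888)
(8032 - 1*2159)/25194 + u/(-8897) = (8032 - 1*2159)/25194 + 298821888/(-8897) = (8032 - 2159)*(1/25194) + 298821888*(-1/8897) = 5873*(1/25194) - 298821888/8897 = 5873/25194 - 298821888/8897 = -7528466394191/224151018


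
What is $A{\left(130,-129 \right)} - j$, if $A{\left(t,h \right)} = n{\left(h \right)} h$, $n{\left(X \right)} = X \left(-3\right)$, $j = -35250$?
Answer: $-14673$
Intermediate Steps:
$n{\left(X \right)} = - 3 X$
$A{\left(t,h \right)} = - 3 h^{2}$ ($A{\left(t,h \right)} = - 3 h h = - 3 h^{2}$)
$A{\left(130,-129 \right)} - j = - 3 \left(-129\right)^{2} - -35250 = \left(-3\right) 16641 + 35250 = -49923 + 35250 = -14673$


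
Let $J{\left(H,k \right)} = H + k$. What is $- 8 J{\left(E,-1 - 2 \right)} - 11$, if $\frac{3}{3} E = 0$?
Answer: $13$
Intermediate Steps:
$E = 0$
$- 8 J{\left(E,-1 - 2 \right)} - 11 = - 8 \left(0 - 3\right) - 11 = \left(-8\right) \left(-3\right) - 11 = 24 - 11 = 13$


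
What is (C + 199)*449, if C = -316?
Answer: -52533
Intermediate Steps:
(C + 199)*449 = (-316 + 199)*449 = -117*449 = -52533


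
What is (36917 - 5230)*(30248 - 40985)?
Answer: -340223319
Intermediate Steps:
(36917 - 5230)*(30248 - 40985) = 31687*(-10737) = -340223319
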